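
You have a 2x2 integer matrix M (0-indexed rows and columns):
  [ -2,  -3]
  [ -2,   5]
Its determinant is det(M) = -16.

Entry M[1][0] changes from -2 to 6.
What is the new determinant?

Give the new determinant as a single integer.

det is linear in row 1: changing M[1][0] by delta changes det by delta * cofactor(1,0).
Cofactor C_10 = (-1)^(1+0) * minor(1,0) = 3
Entry delta = 6 - -2 = 8
Det delta = 8 * 3 = 24
New det = -16 + 24 = 8

Answer: 8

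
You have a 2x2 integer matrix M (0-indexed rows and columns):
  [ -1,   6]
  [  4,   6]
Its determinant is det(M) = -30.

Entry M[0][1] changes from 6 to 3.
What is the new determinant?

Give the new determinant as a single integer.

det is linear in row 0: changing M[0][1] by delta changes det by delta * cofactor(0,1).
Cofactor C_01 = (-1)^(0+1) * minor(0,1) = -4
Entry delta = 3 - 6 = -3
Det delta = -3 * -4 = 12
New det = -30 + 12 = -18

Answer: -18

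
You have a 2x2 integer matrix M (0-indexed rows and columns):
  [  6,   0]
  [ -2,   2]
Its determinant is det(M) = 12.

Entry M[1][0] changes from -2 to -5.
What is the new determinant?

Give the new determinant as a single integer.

Answer: 12

Derivation:
det is linear in row 1: changing M[1][0] by delta changes det by delta * cofactor(1,0).
Cofactor C_10 = (-1)^(1+0) * minor(1,0) = 0
Entry delta = -5 - -2 = -3
Det delta = -3 * 0 = 0
New det = 12 + 0 = 12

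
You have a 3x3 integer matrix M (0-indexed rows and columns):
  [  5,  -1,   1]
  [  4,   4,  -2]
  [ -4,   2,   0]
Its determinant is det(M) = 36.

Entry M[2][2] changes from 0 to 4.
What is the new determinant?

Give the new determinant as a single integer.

det is linear in row 2: changing M[2][2] by delta changes det by delta * cofactor(2,2).
Cofactor C_22 = (-1)^(2+2) * minor(2,2) = 24
Entry delta = 4 - 0 = 4
Det delta = 4 * 24 = 96
New det = 36 + 96 = 132

Answer: 132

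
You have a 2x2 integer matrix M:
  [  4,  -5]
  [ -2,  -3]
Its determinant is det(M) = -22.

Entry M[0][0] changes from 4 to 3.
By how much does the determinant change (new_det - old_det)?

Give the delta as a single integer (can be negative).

Answer: 3

Derivation:
Cofactor C_00 = -3
Entry delta = 3 - 4 = -1
Det delta = entry_delta * cofactor = -1 * -3 = 3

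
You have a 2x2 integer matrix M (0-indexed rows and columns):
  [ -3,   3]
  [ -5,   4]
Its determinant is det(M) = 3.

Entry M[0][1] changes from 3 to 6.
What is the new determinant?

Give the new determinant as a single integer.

det is linear in row 0: changing M[0][1] by delta changes det by delta * cofactor(0,1).
Cofactor C_01 = (-1)^(0+1) * minor(0,1) = 5
Entry delta = 6 - 3 = 3
Det delta = 3 * 5 = 15
New det = 3 + 15 = 18

Answer: 18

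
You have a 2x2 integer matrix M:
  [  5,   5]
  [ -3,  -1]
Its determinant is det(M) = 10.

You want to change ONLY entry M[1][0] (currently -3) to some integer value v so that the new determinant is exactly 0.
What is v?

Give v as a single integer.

Answer: -1

Derivation:
det is linear in entry M[1][0]: det = old_det + (v - -3) * C_10
Cofactor C_10 = -5
Want det = 0: 10 + (v - -3) * -5 = 0
  (v - -3) = -10 / -5 = 2
  v = -3 + (2) = -1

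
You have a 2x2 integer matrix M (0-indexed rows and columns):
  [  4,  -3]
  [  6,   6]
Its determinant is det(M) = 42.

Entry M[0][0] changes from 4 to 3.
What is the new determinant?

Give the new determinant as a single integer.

Answer: 36

Derivation:
det is linear in row 0: changing M[0][0] by delta changes det by delta * cofactor(0,0).
Cofactor C_00 = (-1)^(0+0) * minor(0,0) = 6
Entry delta = 3 - 4 = -1
Det delta = -1 * 6 = -6
New det = 42 + -6 = 36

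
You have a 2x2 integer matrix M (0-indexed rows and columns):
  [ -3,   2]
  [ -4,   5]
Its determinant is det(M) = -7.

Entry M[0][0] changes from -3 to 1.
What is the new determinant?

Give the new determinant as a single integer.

det is linear in row 0: changing M[0][0] by delta changes det by delta * cofactor(0,0).
Cofactor C_00 = (-1)^(0+0) * minor(0,0) = 5
Entry delta = 1 - -3 = 4
Det delta = 4 * 5 = 20
New det = -7 + 20 = 13

Answer: 13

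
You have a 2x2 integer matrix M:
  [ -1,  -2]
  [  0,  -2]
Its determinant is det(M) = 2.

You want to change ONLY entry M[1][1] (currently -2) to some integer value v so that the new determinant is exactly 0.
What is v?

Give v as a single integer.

det is linear in entry M[1][1]: det = old_det + (v - -2) * C_11
Cofactor C_11 = -1
Want det = 0: 2 + (v - -2) * -1 = 0
  (v - -2) = -2 / -1 = 2
  v = -2 + (2) = 0

Answer: 0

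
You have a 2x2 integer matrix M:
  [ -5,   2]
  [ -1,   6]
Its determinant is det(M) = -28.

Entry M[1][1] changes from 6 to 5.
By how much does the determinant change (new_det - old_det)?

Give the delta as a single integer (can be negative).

Answer: 5

Derivation:
Cofactor C_11 = -5
Entry delta = 5 - 6 = -1
Det delta = entry_delta * cofactor = -1 * -5 = 5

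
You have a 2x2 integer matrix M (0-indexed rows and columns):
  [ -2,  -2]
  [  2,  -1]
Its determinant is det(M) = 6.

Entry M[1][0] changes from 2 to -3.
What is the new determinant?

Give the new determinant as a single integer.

det is linear in row 1: changing M[1][0] by delta changes det by delta * cofactor(1,0).
Cofactor C_10 = (-1)^(1+0) * minor(1,0) = 2
Entry delta = -3 - 2 = -5
Det delta = -5 * 2 = -10
New det = 6 + -10 = -4

Answer: -4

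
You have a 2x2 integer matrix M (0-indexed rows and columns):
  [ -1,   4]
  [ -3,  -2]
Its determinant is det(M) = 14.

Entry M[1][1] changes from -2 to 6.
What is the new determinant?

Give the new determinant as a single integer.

det is linear in row 1: changing M[1][1] by delta changes det by delta * cofactor(1,1).
Cofactor C_11 = (-1)^(1+1) * minor(1,1) = -1
Entry delta = 6 - -2 = 8
Det delta = 8 * -1 = -8
New det = 14 + -8 = 6

Answer: 6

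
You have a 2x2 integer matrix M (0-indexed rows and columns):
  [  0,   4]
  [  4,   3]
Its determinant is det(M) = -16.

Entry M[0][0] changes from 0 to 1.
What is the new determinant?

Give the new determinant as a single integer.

det is linear in row 0: changing M[0][0] by delta changes det by delta * cofactor(0,0).
Cofactor C_00 = (-1)^(0+0) * minor(0,0) = 3
Entry delta = 1 - 0 = 1
Det delta = 1 * 3 = 3
New det = -16 + 3 = -13

Answer: -13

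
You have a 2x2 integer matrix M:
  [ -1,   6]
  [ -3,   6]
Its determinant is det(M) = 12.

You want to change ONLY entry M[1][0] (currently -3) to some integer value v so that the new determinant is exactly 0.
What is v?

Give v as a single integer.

det is linear in entry M[1][0]: det = old_det + (v - -3) * C_10
Cofactor C_10 = -6
Want det = 0: 12 + (v - -3) * -6 = 0
  (v - -3) = -12 / -6 = 2
  v = -3 + (2) = -1

Answer: -1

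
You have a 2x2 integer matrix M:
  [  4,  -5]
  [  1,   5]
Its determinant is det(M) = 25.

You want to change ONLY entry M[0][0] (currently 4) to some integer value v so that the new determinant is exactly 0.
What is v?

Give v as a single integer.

Answer: -1

Derivation:
det is linear in entry M[0][0]: det = old_det + (v - 4) * C_00
Cofactor C_00 = 5
Want det = 0: 25 + (v - 4) * 5 = 0
  (v - 4) = -25 / 5 = -5
  v = 4 + (-5) = -1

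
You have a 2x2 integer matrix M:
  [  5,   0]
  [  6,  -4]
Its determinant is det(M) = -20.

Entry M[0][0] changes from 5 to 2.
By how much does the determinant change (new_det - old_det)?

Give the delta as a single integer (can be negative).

Cofactor C_00 = -4
Entry delta = 2 - 5 = -3
Det delta = entry_delta * cofactor = -3 * -4 = 12

Answer: 12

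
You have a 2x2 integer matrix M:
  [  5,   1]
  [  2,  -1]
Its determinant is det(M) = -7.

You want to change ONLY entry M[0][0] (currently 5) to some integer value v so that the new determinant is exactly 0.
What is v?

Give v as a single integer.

det is linear in entry M[0][0]: det = old_det + (v - 5) * C_00
Cofactor C_00 = -1
Want det = 0: -7 + (v - 5) * -1 = 0
  (v - 5) = 7 / -1 = -7
  v = 5 + (-7) = -2

Answer: -2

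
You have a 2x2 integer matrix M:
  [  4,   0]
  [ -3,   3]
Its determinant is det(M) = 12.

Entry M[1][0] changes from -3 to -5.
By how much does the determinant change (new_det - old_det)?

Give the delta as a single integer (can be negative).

Cofactor C_10 = 0
Entry delta = -5 - -3 = -2
Det delta = entry_delta * cofactor = -2 * 0 = 0

Answer: 0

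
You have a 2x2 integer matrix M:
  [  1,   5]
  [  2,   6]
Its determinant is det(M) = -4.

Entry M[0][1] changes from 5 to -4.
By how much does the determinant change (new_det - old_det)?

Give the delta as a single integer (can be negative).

Answer: 18

Derivation:
Cofactor C_01 = -2
Entry delta = -4 - 5 = -9
Det delta = entry_delta * cofactor = -9 * -2 = 18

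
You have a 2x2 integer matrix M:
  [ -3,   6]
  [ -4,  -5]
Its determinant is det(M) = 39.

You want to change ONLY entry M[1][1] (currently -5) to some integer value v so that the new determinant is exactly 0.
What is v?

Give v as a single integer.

det is linear in entry M[1][1]: det = old_det + (v - -5) * C_11
Cofactor C_11 = -3
Want det = 0: 39 + (v - -5) * -3 = 0
  (v - -5) = -39 / -3 = 13
  v = -5 + (13) = 8

Answer: 8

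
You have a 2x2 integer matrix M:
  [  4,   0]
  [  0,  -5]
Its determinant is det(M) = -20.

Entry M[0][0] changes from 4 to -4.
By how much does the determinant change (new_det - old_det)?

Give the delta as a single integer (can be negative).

Cofactor C_00 = -5
Entry delta = -4 - 4 = -8
Det delta = entry_delta * cofactor = -8 * -5 = 40

Answer: 40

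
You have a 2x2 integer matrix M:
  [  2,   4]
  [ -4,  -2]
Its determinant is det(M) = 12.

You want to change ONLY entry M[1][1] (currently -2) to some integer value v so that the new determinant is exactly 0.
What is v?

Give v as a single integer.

det is linear in entry M[1][1]: det = old_det + (v - -2) * C_11
Cofactor C_11 = 2
Want det = 0: 12 + (v - -2) * 2 = 0
  (v - -2) = -12 / 2 = -6
  v = -2 + (-6) = -8

Answer: -8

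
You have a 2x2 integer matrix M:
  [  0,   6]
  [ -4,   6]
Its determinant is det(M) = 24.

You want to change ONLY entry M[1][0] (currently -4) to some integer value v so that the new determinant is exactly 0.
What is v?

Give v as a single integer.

Answer: 0

Derivation:
det is linear in entry M[1][0]: det = old_det + (v - -4) * C_10
Cofactor C_10 = -6
Want det = 0: 24 + (v - -4) * -6 = 0
  (v - -4) = -24 / -6 = 4
  v = -4 + (4) = 0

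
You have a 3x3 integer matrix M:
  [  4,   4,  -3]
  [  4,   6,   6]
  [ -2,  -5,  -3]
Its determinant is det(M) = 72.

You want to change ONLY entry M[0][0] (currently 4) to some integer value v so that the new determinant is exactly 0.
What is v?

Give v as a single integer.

det is linear in entry M[0][0]: det = old_det + (v - 4) * C_00
Cofactor C_00 = 12
Want det = 0: 72 + (v - 4) * 12 = 0
  (v - 4) = -72 / 12 = -6
  v = 4 + (-6) = -2

Answer: -2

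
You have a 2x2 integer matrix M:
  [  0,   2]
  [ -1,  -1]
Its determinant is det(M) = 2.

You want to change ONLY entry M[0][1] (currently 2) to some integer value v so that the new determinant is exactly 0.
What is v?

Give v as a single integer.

Answer: 0

Derivation:
det is linear in entry M[0][1]: det = old_det + (v - 2) * C_01
Cofactor C_01 = 1
Want det = 0: 2 + (v - 2) * 1 = 0
  (v - 2) = -2 / 1 = -2
  v = 2 + (-2) = 0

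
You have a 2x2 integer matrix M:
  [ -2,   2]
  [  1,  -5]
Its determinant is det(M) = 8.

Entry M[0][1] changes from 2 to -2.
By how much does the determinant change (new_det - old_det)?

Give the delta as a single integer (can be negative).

Answer: 4

Derivation:
Cofactor C_01 = -1
Entry delta = -2 - 2 = -4
Det delta = entry_delta * cofactor = -4 * -1 = 4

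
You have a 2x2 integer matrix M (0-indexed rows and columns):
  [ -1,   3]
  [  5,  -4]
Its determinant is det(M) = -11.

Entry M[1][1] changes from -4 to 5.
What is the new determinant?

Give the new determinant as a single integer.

det is linear in row 1: changing M[1][1] by delta changes det by delta * cofactor(1,1).
Cofactor C_11 = (-1)^(1+1) * minor(1,1) = -1
Entry delta = 5 - -4 = 9
Det delta = 9 * -1 = -9
New det = -11 + -9 = -20

Answer: -20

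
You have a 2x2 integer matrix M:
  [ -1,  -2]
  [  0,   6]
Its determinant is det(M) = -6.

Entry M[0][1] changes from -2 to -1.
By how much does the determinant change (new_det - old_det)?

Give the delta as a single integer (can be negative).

Cofactor C_01 = 0
Entry delta = -1 - -2 = 1
Det delta = entry_delta * cofactor = 1 * 0 = 0

Answer: 0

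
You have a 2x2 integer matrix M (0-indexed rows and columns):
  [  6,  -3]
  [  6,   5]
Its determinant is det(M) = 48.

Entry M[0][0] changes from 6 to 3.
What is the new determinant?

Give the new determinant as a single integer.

Answer: 33

Derivation:
det is linear in row 0: changing M[0][0] by delta changes det by delta * cofactor(0,0).
Cofactor C_00 = (-1)^(0+0) * minor(0,0) = 5
Entry delta = 3 - 6 = -3
Det delta = -3 * 5 = -15
New det = 48 + -15 = 33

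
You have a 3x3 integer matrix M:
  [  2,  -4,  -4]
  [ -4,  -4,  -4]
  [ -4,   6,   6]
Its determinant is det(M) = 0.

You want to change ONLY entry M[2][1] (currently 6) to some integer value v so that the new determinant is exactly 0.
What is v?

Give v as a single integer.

Answer: 6

Derivation:
det is linear in entry M[2][1]: det = old_det + (v - 6) * C_21
Cofactor C_21 = 24
Want det = 0: 0 + (v - 6) * 24 = 0
  (v - 6) = 0 / 24 = 0
  v = 6 + (0) = 6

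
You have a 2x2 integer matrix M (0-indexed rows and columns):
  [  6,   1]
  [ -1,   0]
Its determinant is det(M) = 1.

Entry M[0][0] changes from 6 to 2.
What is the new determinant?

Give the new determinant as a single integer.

det is linear in row 0: changing M[0][0] by delta changes det by delta * cofactor(0,0).
Cofactor C_00 = (-1)^(0+0) * minor(0,0) = 0
Entry delta = 2 - 6 = -4
Det delta = -4 * 0 = 0
New det = 1 + 0 = 1

Answer: 1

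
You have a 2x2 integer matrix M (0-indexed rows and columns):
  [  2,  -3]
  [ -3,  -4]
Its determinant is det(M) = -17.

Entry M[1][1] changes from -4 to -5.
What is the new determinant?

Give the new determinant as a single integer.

det is linear in row 1: changing M[1][1] by delta changes det by delta * cofactor(1,1).
Cofactor C_11 = (-1)^(1+1) * minor(1,1) = 2
Entry delta = -5 - -4 = -1
Det delta = -1 * 2 = -2
New det = -17 + -2 = -19

Answer: -19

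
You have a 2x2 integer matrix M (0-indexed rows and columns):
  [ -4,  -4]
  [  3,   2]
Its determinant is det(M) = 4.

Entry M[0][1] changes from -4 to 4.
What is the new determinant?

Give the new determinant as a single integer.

det is linear in row 0: changing M[0][1] by delta changes det by delta * cofactor(0,1).
Cofactor C_01 = (-1)^(0+1) * minor(0,1) = -3
Entry delta = 4 - -4 = 8
Det delta = 8 * -3 = -24
New det = 4 + -24 = -20

Answer: -20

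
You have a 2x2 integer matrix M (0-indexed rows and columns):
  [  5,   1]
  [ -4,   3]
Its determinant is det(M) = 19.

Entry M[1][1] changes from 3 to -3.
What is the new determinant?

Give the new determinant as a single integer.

det is linear in row 1: changing M[1][1] by delta changes det by delta * cofactor(1,1).
Cofactor C_11 = (-1)^(1+1) * minor(1,1) = 5
Entry delta = -3 - 3 = -6
Det delta = -6 * 5 = -30
New det = 19 + -30 = -11

Answer: -11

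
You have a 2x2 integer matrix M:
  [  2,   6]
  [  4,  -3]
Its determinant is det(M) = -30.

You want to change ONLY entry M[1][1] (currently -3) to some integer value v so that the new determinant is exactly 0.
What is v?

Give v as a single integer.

Answer: 12

Derivation:
det is linear in entry M[1][1]: det = old_det + (v - -3) * C_11
Cofactor C_11 = 2
Want det = 0: -30 + (v - -3) * 2 = 0
  (v - -3) = 30 / 2 = 15
  v = -3 + (15) = 12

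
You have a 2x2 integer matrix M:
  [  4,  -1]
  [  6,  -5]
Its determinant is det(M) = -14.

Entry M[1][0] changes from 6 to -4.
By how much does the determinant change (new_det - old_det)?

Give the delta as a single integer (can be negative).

Answer: -10

Derivation:
Cofactor C_10 = 1
Entry delta = -4 - 6 = -10
Det delta = entry_delta * cofactor = -10 * 1 = -10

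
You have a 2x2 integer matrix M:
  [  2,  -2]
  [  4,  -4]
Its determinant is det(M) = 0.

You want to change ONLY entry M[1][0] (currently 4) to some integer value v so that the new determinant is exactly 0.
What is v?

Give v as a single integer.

det is linear in entry M[1][0]: det = old_det + (v - 4) * C_10
Cofactor C_10 = 2
Want det = 0: 0 + (v - 4) * 2 = 0
  (v - 4) = 0 / 2 = 0
  v = 4 + (0) = 4

Answer: 4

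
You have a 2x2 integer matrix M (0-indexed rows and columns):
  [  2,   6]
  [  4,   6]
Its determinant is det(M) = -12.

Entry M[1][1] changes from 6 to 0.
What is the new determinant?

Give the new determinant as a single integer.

Answer: -24

Derivation:
det is linear in row 1: changing M[1][1] by delta changes det by delta * cofactor(1,1).
Cofactor C_11 = (-1)^(1+1) * minor(1,1) = 2
Entry delta = 0 - 6 = -6
Det delta = -6 * 2 = -12
New det = -12 + -12 = -24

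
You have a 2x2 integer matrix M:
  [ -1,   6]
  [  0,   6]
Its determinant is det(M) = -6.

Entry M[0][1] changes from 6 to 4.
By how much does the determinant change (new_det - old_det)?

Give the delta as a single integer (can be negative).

Answer: 0

Derivation:
Cofactor C_01 = 0
Entry delta = 4 - 6 = -2
Det delta = entry_delta * cofactor = -2 * 0 = 0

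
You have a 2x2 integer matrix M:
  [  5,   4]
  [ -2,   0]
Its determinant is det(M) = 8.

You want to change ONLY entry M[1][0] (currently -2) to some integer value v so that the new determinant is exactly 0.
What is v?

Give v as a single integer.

Answer: 0

Derivation:
det is linear in entry M[1][0]: det = old_det + (v - -2) * C_10
Cofactor C_10 = -4
Want det = 0: 8 + (v - -2) * -4 = 0
  (v - -2) = -8 / -4 = 2
  v = -2 + (2) = 0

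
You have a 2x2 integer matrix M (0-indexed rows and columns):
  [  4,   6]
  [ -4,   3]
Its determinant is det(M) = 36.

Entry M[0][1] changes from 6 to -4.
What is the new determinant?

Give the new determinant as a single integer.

Answer: -4

Derivation:
det is linear in row 0: changing M[0][1] by delta changes det by delta * cofactor(0,1).
Cofactor C_01 = (-1)^(0+1) * minor(0,1) = 4
Entry delta = -4 - 6 = -10
Det delta = -10 * 4 = -40
New det = 36 + -40 = -4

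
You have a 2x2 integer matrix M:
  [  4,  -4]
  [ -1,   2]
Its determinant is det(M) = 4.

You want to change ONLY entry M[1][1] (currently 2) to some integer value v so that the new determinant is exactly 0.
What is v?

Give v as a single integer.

det is linear in entry M[1][1]: det = old_det + (v - 2) * C_11
Cofactor C_11 = 4
Want det = 0: 4 + (v - 2) * 4 = 0
  (v - 2) = -4 / 4 = -1
  v = 2 + (-1) = 1

Answer: 1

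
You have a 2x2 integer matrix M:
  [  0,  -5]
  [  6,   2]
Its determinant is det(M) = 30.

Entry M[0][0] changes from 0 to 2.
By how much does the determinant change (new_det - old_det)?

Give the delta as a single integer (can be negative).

Cofactor C_00 = 2
Entry delta = 2 - 0 = 2
Det delta = entry_delta * cofactor = 2 * 2 = 4

Answer: 4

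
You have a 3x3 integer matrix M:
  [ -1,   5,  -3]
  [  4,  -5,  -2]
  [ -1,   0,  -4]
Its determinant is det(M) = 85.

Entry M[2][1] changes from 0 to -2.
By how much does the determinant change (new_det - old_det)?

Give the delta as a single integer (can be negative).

Answer: 28

Derivation:
Cofactor C_21 = -14
Entry delta = -2 - 0 = -2
Det delta = entry_delta * cofactor = -2 * -14 = 28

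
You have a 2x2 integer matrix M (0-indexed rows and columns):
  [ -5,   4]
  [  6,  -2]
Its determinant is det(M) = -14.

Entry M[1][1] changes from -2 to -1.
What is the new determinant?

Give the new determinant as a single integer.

det is linear in row 1: changing M[1][1] by delta changes det by delta * cofactor(1,1).
Cofactor C_11 = (-1)^(1+1) * minor(1,1) = -5
Entry delta = -1 - -2 = 1
Det delta = 1 * -5 = -5
New det = -14 + -5 = -19

Answer: -19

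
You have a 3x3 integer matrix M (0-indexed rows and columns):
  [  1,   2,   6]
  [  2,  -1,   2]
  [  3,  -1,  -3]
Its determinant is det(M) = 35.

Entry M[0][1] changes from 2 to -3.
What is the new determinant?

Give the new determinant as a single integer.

Answer: -25

Derivation:
det is linear in row 0: changing M[0][1] by delta changes det by delta * cofactor(0,1).
Cofactor C_01 = (-1)^(0+1) * minor(0,1) = 12
Entry delta = -3 - 2 = -5
Det delta = -5 * 12 = -60
New det = 35 + -60 = -25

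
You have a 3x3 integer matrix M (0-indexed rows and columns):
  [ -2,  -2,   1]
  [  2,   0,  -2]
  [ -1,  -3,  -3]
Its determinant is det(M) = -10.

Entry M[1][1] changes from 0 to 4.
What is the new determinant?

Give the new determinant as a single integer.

det is linear in row 1: changing M[1][1] by delta changes det by delta * cofactor(1,1).
Cofactor C_11 = (-1)^(1+1) * minor(1,1) = 7
Entry delta = 4 - 0 = 4
Det delta = 4 * 7 = 28
New det = -10 + 28 = 18

Answer: 18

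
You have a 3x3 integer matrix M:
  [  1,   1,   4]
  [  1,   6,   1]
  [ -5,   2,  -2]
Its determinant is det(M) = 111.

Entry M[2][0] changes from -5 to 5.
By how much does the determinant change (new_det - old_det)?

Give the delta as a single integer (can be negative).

Cofactor C_20 = -23
Entry delta = 5 - -5 = 10
Det delta = entry_delta * cofactor = 10 * -23 = -230

Answer: -230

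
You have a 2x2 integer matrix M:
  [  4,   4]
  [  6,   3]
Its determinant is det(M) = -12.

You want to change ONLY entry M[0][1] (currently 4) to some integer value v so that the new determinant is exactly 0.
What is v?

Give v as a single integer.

det is linear in entry M[0][1]: det = old_det + (v - 4) * C_01
Cofactor C_01 = -6
Want det = 0: -12 + (v - 4) * -6 = 0
  (v - 4) = 12 / -6 = -2
  v = 4 + (-2) = 2

Answer: 2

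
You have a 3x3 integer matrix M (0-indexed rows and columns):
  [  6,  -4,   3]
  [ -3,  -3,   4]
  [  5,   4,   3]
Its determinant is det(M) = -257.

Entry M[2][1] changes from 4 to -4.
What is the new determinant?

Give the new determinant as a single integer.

Answer: 7

Derivation:
det is linear in row 2: changing M[2][1] by delta changes det by delta * cofactor(2,1).
Cofactor C_21 = (-1)^(2+1) * minor(2,1) = -33
Entry delta = -4 - 4 = -8
Det delta = -8 * -33 = 264
New det = -257 + 264 = 7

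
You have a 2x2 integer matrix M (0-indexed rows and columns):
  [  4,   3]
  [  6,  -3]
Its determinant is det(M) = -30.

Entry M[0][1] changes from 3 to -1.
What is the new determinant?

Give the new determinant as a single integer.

Answer: -6

Derivation:
det is linear in row 0: changing M[0][1] by delta changes det by delta * cofactor(0,1).
Cofactor C_01 = (-1)^(0+1) * minor(0,1) = -6
Entry delta = -1 - 3 = -4
Det delta = -4 * -6 = 24
New det = -30 + 24 = -6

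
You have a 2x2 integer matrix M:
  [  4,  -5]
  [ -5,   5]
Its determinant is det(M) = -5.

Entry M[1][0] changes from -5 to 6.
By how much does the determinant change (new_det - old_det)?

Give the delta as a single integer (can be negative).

Cofactor C_10 = 5
Entry delta = 6 - -5 = 11
Det delta = entry_delta * cofactor = 11 * 5 = 55

Answer: 55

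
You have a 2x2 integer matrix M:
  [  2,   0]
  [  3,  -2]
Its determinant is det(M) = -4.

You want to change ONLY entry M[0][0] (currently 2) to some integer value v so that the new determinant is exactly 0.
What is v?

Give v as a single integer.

Answer: 0

Derivation:
det is linear in entry M[0][0]: det = old_det + (v - 2) * C_00
Cofactor C_00 = -2
Want det = 0: -4 + (v - 2) * -2 = 0
  (v - 2) = 4 / -2 = -2
  v = 2 + (-2) = 0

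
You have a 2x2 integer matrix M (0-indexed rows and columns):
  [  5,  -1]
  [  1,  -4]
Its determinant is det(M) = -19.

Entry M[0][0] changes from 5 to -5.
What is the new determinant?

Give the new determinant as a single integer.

Answer: 21

Derivation:
det is linear in row 0: changing M[0][0] by delta changes det by delta * cofactor(0,0).
Cofactor C_00 = (-1)^(0+0) * minor(0,0) = -4
Entry delta = -5 - 5 = -10
Det delta = -10 * -4 = 40
New det = -19 + 40 = 21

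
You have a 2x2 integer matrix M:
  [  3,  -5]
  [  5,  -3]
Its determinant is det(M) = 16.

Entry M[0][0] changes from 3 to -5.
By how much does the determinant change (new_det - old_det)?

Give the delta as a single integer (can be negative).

Cofactor C_00 = -3
Entry delta = -5 - 3 = -8
Det delta = entry_delta * cofactor = -8 * -3 = 24

Answer: 24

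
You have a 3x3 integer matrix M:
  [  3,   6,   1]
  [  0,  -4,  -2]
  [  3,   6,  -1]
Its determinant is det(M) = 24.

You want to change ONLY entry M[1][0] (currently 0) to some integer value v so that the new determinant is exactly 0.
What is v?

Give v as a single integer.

det is linear in entry M[1][0]: det = old_det + (v - 0) * C_10
Cofactor C_10 = 12
Want det = 0: 24 + (v - 0) * 12 = 0
  (v - 0) = -24 / 12 = -2
  v = 0 + (-2) = -2

Answer: -2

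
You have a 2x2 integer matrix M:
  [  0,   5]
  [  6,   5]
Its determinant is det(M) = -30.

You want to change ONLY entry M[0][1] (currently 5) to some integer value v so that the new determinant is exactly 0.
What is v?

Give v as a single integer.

Answer: 0

Derivation:
det is linear in entry M[0][1]: det = old_det + (v - 5) * C_01
Cofactor C_01 = -6
Want det = 0: -30 + (v - 5) * -6 = 0
  (v - 5) = 30 / -6 = -5
  v = 5 + (-5) = 0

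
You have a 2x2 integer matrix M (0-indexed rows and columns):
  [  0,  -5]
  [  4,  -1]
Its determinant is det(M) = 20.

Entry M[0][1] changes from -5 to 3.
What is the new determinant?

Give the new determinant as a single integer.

Answer: -12

Derivation:
det is linear in row 0: changing M[0][1] by delta changes det by delta * cofactor(0,1).
Cofactor C_01 = (-1)^(0+1) * minor(0,1) = -4
Entry delta = 3 - -5 = 8
Det delta = 8 * -4 = -32
New det = 20 + -32 = -12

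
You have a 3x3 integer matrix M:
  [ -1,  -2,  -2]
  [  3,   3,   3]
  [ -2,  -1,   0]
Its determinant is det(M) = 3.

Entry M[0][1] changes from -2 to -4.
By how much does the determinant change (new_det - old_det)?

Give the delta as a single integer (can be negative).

Answer: 12

Derivation:
Cofactor C_01 = -6
Entry delta = -4 - -2 = -2
Det delta = entry_delta * cofactor = -2 * -6 = 12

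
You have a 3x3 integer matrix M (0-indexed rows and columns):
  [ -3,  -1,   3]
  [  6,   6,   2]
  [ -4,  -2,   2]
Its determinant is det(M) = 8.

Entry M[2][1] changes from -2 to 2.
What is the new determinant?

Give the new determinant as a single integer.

Answer: 104

Derivation:
det is linear in row 2: changing M[2][1] by delta changes det by delta * cofactor(2,1).
Cofactor C_21 = (-1)^(2+1) * minor(2,1) = 24
Entry delta = 2 - -2 = 4
Det delta = 4 * 24 = 96
New det = 8 + 96 = 104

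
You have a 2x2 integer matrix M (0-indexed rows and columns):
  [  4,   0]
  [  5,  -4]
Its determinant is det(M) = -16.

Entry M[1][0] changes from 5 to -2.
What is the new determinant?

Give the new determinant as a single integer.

Answer: -16

Derivation:
det is linear in row 1: changing M[1][0] by delta changes det by delta * cofactor(1,0).
Cofactor C_10 = (-1)^(1+0) * minor(1,0) = 0
Entry delta = -2 - 5 = -7
Det delta = -7 * 0 = 0
New det = -16 + 0 = -16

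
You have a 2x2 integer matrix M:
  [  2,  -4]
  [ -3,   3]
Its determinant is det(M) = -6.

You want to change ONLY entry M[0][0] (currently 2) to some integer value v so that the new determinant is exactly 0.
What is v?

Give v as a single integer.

Answer: 4

Derivation:
det is linear in entry M[0][0]: det = old_det + (v - 2) * C_00
Cofactor C_00 = 3
Want det = 0: -6 + (v - 2) * 3 = 0
  (v - 2) = 6 / 3 = 2
  v = 2 + (2) = 4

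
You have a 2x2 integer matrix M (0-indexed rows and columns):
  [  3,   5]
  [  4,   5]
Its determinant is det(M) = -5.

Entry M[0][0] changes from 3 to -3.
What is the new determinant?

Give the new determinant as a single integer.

Answer: -35

Derivation:
det is linear in row 0: changing M[0][0] by delta changes det by delta * cofactor(0,0).
Cofactor C_00 = (-1)^(0+0) * minor(0,0) = 5
Entry delta = -3 - 3 = -6
Det delta = -6 * 5 = -30
New det = -5 + -30 = -35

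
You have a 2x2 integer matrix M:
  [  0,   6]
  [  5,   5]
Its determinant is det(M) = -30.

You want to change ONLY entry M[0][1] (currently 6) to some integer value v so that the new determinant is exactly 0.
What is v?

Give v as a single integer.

det is linear in entry M[0][1]: det = old_det + (v - 6) * C_01
Cofactor C_01 = -5
Want det = 0: -30 + (v - 6) * -5 = 0
  (v - 6) = 30 / -5 = -6
  v = 6 + (-6) = 0

Answer: 0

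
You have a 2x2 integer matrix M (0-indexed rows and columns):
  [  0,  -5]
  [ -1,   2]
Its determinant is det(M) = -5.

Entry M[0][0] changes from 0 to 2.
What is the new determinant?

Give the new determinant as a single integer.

Answer: -1

Derivation:
det is linear in row 0: changing M[0][0] by delta changes det by delta * cofactor(0,0).
Cofactor C_00 = (-1)^(0+0) * minor(0,0) = 2
Entry delta = 2 - 0 = 2
Det delta = 2 * 2 = 4
New det = -5 + 4 = -1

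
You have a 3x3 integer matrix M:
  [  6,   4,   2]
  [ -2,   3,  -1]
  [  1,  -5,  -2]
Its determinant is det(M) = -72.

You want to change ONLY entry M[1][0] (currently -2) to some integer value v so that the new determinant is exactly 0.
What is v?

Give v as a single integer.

det is linear in entry M[1][0]: det = old_det + (v - -2) * C_10
Cofactor C_10 = -2
Want det = 0: -72 + (v - -2) * -2 = 0
  (v - -2) = 72 / -2 = -36
  v = -2 + (-36) = -38

Answer: -38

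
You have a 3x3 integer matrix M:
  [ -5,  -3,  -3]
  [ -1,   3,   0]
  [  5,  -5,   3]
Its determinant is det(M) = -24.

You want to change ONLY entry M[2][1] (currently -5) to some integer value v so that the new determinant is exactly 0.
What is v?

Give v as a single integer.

Answer: 3

Derivation:
det is linear in entry M[2][1]: det = old_det + (v - -5) * C_21
Cofactor C_21 = 3
Want det = 0: -24 + (v - -5) * 3 = 0
  (v - -5) = 24 / 3 = 8
  v = -5 + (8) = 3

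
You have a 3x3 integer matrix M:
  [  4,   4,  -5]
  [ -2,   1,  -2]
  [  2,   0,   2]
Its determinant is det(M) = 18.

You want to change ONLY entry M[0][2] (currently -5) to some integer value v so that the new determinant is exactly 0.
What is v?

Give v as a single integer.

det is linear in entry M[0][2]: det = old_det + (v - -5) * C_02
Cofactor C_02 = -2
Want det = 0: 18 + (v - -5) * -2 = 0
  (v - -5) = -18 / -2 = 9
  v = -5 + (9) = 4

Answer: 4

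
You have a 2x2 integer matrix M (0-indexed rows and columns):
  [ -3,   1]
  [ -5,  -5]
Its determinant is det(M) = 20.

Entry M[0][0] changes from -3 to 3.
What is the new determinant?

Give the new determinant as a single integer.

det is linear in row 0: changing M[0][0] by delta changes det by delta * cofactor(0,0).
Cofactor C_00 = (-1)^(0+0) * minor(0,0) = -5
Entry delta = 3 - -3 = 6
Det delta = 6 * -5 = -30
New det = 20 + -30 = -10

Answer: -10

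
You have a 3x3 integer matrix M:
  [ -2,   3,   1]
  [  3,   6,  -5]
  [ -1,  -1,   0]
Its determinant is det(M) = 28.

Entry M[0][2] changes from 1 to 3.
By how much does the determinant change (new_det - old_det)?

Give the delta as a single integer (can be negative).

Answer: 6

Derivation:
Cofactor C_02 = 3
Entry delta = 3 - 1 = 2
Det delta = entry_delta * cofactor = 2 * 3 = 6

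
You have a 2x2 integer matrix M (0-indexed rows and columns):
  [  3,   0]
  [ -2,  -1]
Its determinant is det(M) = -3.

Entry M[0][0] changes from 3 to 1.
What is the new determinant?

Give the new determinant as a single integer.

det is linear in row 0: changing M[0][0] by delta changes det by delta * cofactor(0,0).
Cofactor C_00 = (-1)^(0+0) * minor(0,0) = -1
Entry delta = 1 - 3 = -2
Det delta = -2 * -1 = 2
New det = -3 + 2 = -1

Answer: -1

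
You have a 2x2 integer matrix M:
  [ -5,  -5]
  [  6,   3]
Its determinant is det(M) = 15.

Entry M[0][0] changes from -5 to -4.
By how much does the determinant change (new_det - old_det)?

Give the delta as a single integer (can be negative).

Answer: 3

Derivation:
Cofactor C_00 = 3
Entry delta = -4 - -5 = 1
Det delta = entry_delta * cofactor = 1 * 3 = 3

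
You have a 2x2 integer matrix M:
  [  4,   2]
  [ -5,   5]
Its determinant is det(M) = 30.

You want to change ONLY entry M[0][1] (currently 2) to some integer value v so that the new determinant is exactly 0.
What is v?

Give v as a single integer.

det is linear in entry M[0][1]: det = old_det + (v - 2) * C_01
Cofactor C_01 = 5
Want det = 0: 30 + (v - 2) * 5 = 0
  (v - 2) = -30 / 5 = -6
  v = 2 + (-6) = -4

Answer: -4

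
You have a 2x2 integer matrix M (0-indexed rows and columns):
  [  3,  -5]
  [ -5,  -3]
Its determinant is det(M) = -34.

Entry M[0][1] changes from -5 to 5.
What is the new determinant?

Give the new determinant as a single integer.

Answer: 16

Derivation:
det is linear in row 0: changing M[0][1] by delta changes det by delta * cofactor(0,1).
Cofactor C_01 = (-1)^(0+1) * minor(0,1) = 5
Entry delta = 5 - -5 = 10
Det delta = 10 * 5 = 50
New det = -34 + 50 = 16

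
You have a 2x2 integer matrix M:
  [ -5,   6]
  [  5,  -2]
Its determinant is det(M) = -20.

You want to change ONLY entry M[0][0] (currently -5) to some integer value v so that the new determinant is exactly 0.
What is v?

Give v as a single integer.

det is linear in entry M[0][0]: det = old_det + (v - -5) * C_00
Cofactor C_00 = -2
Want det = 0: -20 + (v - -5) * -2 = 0
  (v - -5) = 20 / -2 = -10
  v = -5 + (-10) = -15

Answer: -15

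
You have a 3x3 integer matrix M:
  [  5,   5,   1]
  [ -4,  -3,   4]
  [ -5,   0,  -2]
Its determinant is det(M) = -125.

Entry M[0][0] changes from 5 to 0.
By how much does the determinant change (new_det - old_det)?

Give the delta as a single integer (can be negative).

Answer: -30

Derivation:
Cofactor C_00 = 6
Entry delta = 0 - 5 = -5
Det delta = entry_delta * cofactor = -5 * 6 = -30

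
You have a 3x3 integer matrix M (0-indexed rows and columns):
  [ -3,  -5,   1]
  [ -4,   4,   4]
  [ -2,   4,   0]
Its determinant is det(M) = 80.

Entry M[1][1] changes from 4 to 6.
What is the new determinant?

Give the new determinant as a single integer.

Answer: 84

Derivation:
det is linear in row 1: changing M[1][1] by delta changes det by delta * cofactor(1,1).
Cofactor C_11 = (-1)^(1+1) * minor(1,1) = 2
Entry delta = 6 - 4 = 2
Det delta = 2 * 2 = 4
New det = 80 + 4 = 84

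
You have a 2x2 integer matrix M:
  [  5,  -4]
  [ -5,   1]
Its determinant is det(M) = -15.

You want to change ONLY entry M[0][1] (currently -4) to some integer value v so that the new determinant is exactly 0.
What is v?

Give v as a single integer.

det is linear in entry M[0][1]: det = old_det + (v - -4) * C_01
Cofactor C_01 = 5
Want det = 0: -15 + (v - -4) * 5 = 0
  (v - -4) = 15 / 5 = 3
  v = -4 + (3) = -1

Answer: -1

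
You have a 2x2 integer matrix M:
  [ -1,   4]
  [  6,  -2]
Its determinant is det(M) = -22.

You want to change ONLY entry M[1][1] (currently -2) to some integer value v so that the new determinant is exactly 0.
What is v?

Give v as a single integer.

det is linear in entry M[1][1]: det = old_det + (v - -2) * C_11
Cofactor C_11 = -1
Want det = 0: -22 + (v - -2) * -1 = 0
  (v - -2) = 22 / -1 = -22
  v = -2 + (-22) = -24

Answer: -24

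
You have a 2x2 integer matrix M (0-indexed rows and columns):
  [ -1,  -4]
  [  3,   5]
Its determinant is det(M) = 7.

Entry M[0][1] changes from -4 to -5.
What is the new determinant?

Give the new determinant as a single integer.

det is linear in row 0: changing M[0][1] by delta changes det by delta * cofactor(0,1).
Cofactor C_01 = (-1)^(0+1) * minor(0,1) = -3
Entry delta = -5 - -4 = -1
Det delta = -1 * -3 = 3
New det = 7 + 3 = 10

Answer: 10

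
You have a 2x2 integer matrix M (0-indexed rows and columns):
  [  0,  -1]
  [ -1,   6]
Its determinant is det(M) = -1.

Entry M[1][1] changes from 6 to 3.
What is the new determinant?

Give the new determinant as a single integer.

Answer: -1

Derivation:
det is linear in row 1: changing M[1][1] by delta changes det by delta * cofactor(1,1).
Cofactor C_11 = (-1)^(1+1) * minor(1,1) = 0
Entry delta = 3 - 6 = -3
Det delta = -3 * 0 = 0
New det = -1 + 0 = -1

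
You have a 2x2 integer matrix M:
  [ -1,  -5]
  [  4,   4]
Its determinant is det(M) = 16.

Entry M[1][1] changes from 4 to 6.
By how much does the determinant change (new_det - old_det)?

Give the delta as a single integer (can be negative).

Answer: -2

Derivation:
Cofactor C_11 = -1
Entry delta = 6 - 4 = 2
Det delta = entry_delta * cofactor = 2 * -1 = -2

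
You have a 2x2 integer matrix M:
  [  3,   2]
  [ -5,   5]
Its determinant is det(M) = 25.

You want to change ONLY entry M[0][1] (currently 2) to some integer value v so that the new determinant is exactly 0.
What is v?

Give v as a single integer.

det is linear in entry M[0][1]: det = old_det + (v - 2) * C_01
Cofactor C_01 = 5
Want det = 0: 25 + (v - 2) * 5 = 0
  (v - 2) = -25 / 5 = -5
  v = 2 + (-5) = -3

Answer: -3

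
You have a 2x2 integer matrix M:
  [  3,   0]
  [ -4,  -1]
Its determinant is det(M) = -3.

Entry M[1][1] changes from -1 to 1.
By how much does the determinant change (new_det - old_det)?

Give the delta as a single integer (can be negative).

Cofactor C_11 = 3
Entry delta = 1 - -1 = 2
Det delta = entry_delta * cofactor = 2 * 3 = 6

Answer: 6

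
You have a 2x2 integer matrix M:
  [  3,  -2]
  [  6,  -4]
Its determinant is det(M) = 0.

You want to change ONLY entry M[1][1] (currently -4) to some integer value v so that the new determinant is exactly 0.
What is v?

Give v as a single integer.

det is linear in entry M[1][1]: det = old_det + (v - -4) * C_11
Cofactor C_11 = 3
Want det = 0: 0 + (v - -4) * 3 = 0
  (v - -4) = 0 / 3 = 0
  v = -4 + (0) = -4

Answer: -4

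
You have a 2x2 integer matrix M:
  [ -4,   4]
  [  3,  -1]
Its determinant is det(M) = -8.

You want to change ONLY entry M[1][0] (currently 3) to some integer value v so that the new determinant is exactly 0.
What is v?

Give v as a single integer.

Answer: 1

Derivation:
det is linear in entry M[1][0]: det = old_det + (v - 3) * C_10
Cofactor C_10 = -4
Want det = 0: -8 + (v - 3) * -4 = 0
  (v - 3) = 8 / -4 = -2
  v = 3 + (-2) = 1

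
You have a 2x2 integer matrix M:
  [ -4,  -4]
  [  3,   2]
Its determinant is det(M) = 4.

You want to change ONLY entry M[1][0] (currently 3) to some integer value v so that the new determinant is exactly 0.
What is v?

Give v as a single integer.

det is linear in entry M[1][0]: det = old_det + (v - 3) * C_10
Cofactor C_10 = 4
Want det = 0: 4 + (v - 3) * 4 = 0
  (v - 3) = -4 / 4 = -1
  v = 3 + (-1) = 2

Answer: 2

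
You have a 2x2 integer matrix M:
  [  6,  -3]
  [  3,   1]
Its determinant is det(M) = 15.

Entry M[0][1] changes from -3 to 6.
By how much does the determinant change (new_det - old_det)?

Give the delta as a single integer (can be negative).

Answer: -27

Derivation:
Cofactor C_01 = -3
Entry delta = 6 - -3 = 9
Det delta = entry_delta * cofactor = 9 * -3 = -27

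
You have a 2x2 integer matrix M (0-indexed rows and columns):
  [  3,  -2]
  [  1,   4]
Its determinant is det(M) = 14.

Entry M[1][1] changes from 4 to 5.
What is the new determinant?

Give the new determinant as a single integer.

det is linear in row 1: changing M[1][1] by delta changes det by delta * cofactor(1,1).
Cofactor C_11 = (-1)^(1+1) * minor(1,1) = 3
Entry delta = 5 - 4 = 1
Det delta = 1 * 3 = 3
New det = 14 + 3 = 17

Answer: 17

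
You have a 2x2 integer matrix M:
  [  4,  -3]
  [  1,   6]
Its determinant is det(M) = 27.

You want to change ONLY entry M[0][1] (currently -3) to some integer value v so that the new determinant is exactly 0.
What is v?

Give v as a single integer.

det is linear in entry M[0][1]: det = old_det + (v - -3) * C_01
Cofactor C_01 = -1
Want det = 0: 27 + (v - -3) * -1 = 0
  (v - -3) = -27 / -1 = 27
  v = -3 + (27) = 24

Answer: 24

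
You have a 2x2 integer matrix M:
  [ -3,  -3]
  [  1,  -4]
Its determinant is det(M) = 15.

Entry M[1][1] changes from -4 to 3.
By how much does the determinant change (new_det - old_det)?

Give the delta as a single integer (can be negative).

Answer: -21

Derivation:
Cofactor C_11 = -3
Entry delta = 3 - -4 = 7
Det delta = entry_delta * cofactor = 7 * -3 = -21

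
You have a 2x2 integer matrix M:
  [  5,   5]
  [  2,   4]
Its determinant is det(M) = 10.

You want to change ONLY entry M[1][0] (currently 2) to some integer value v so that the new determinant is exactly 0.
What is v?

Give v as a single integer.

Answer: 4

Derivation:
det is linear in entry M[1][0]: det = old_det + (v - 2) * C_10
Cofactor C_10 = -5
Want det = 0: 10 + (v - 2) * -5 = 0
  (v - 2) = -10 / -5 = 2
  v = 2 + (2) = 4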